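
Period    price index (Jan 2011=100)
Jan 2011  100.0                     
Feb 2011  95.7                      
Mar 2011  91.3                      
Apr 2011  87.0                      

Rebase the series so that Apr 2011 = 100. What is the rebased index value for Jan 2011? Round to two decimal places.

114.94

Rebased(Jan 2011) = 100.0 / 87.0 × 100 = 114.9425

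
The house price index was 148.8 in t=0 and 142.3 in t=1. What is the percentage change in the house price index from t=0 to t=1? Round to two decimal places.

-4.37%

Change = (142.3 − 148.8) / 148.8 × 100
       = -6.5 / 148.8 × 100 = -4.3683%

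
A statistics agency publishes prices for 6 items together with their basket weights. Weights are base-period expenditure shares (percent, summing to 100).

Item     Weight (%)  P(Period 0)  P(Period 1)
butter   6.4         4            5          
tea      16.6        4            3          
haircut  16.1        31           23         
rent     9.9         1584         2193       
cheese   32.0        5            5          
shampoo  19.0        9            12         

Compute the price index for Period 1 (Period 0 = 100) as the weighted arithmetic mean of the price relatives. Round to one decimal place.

butter: 6.4 × (5/4) = 6.4 × 1.250000 = 8.0000
tea: 16.6 × (3/4) = 16.6 × 0.750000 = 12.4500
haircut: 16.1 × (23/31) = 16.1 × 0.741935 = 11.9452
rent: 9.9 × (2193/1584) = 9.9 × 1.384470 = 13.7063
cheese: 32.0 × (5/5) = 32.0 × 1.000000 = 32.0000
shampoo: 19.0 × (12/9) = 19.0 × 1.333333 = 25.3333
Index = Σ wᵢ·(p₁ᵢ/p₀ᵢ) = 8.0000 + 12.4500 + 11.9452 + 13.7063 + 32.0000 + 25.3333 = 103.4347

103.4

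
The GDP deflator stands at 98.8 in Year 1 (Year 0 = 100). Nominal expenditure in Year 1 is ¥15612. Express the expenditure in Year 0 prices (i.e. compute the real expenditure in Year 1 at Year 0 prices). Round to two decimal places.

15801.62

Real = Nominal ÷ (Index/100) = 15612 ÷ (98.8/100)
     = 15612 ÷ 0.988 = 15801.6194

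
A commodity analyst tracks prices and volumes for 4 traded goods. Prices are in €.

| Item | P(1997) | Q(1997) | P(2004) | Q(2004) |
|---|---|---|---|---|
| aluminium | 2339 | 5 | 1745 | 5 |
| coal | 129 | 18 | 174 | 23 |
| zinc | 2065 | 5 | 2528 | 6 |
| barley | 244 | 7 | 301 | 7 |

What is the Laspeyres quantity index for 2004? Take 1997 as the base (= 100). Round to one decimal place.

Laspeyres quantity index uses base-period prices as weights.
ΣP(1997)·Q(2004) = 2339×5 + 129×23 + 2065×6 + 244×7 = 11695 + 2967 + 12390 + 1708 = 28760
ΣP(1997)·Q(1997) = 2339×5 + 129×18 + 2065×5 + 244×7 = 11695 + 2322 + 10325 + 1708 = 26050
Index = 28760 / 26050 × 100 = 110.4031

110.4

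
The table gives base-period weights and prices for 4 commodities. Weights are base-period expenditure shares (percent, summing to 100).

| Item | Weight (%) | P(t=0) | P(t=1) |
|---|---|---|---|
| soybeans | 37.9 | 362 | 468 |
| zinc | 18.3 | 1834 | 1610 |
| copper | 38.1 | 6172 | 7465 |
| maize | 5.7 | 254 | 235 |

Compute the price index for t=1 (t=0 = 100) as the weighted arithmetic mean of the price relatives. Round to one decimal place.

soybeans: 37.9 × (468/362) = 37.9 × 1.292818 = 48.9978
zinc: 18.3 × (1610/1834) = 18.3 × 0.877863 = 16.0649
copper: 38.1 × (7465/6172) = 38.1 × 1.209494 = 46.0817
maize: 5.7 × (235/254) = 5.7 × 0.925197 = 5.2736
Index = Σ wᵢ·(p₁ᵢ/p₀ᵢ) = 48.9978 + 16.0649 + 46.0817 + 5.2736 = 116.4180

116.4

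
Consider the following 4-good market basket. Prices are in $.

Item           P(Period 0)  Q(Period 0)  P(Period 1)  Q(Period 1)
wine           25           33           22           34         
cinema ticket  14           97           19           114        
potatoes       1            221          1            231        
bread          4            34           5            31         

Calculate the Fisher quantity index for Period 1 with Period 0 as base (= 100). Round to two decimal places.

Laspeyres component (base-period weights):
ΣP(Period 0)Q(Period 1) = 25×34 + 14×114 + 1×231 + 4×31 = 850 + 1596 + 231 + 124 = 2801
ΣP(Period 0)Q(Period 0) = 25×33 + 14×97 + 1×221 + 4×34 = 825 + 1358 + 221 + 136 = 2540
L = 2801 / 2540 × 100 = 110.2756
Paasche component (current-period weights):
ΣP(Period 1)Q(Period 1) = 22×34 + 19×114 + 1×231 + 5×31 = 748 + 2166 + 231 + 155 = 3300
ΣP(Period 1)Q(Period 0) = 22×33 + 19×97 + 1×221 + 5×34 = 726 + 1843 + 221 + 170 = 2960
P = 3300 / 2960 × 100 = 111.4865
Fisher = √(L × P) = √(110.2756 × 111.4865) = 110.8794

110.88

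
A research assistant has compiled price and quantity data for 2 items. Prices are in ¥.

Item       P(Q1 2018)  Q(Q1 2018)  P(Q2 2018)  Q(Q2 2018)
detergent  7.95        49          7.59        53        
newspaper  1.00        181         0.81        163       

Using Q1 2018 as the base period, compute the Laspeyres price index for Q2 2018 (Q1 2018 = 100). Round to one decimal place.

90.9

Laspeyres price index uses base-period quantities as weights.
ΣP(Q2 2018)·Q(Q1 2018) = 7.59×49 + 0.81×181 = 371.91 + 146.61 = 518.52
ΣP(Q1 2018)·Q(Q1 2018) = 7.95×49 + 1.00×181 = 389.55 + 181 = 570.55
Index = 518.52 / 570.55 × 100 = 90.8807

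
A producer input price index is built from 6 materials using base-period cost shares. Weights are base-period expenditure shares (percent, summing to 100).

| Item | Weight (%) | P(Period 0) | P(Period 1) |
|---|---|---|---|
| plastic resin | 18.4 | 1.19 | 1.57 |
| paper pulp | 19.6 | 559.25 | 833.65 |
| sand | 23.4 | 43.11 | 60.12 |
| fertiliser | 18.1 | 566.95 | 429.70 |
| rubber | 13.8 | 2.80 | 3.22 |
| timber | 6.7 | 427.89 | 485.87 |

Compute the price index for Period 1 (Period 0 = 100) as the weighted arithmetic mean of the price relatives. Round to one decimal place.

123.3

plastic resin: 18.4 × (1.57/1.19) = 18.4 × 1.319328 = 24.2756
paper pulp: 19.6 × (833.65/559.25) = 19.6 × 1.490657 = 29.2169
sand: 23.4 × (60.12/43.11) = 23.4 × 1.394572 = 32.6330
fertiliser: 18.1 × (429.70/566.95) = 18.1 × 0.757915 = 13.7183
rubber: 13.8 × (3.22/2.80) = 13.8 × 1.150000 = 15.8700
timber: 6.7 × (485.87/427.89) = 6.7 × 1.135502 = 7.6079
Index = Σ wᵢ·(p₁ᵢ/p₀ᵢ) = 24.2756 + 29.2169 + 32.6330 + 13.7183 + 15.8700 + 7.6079 = 123.3216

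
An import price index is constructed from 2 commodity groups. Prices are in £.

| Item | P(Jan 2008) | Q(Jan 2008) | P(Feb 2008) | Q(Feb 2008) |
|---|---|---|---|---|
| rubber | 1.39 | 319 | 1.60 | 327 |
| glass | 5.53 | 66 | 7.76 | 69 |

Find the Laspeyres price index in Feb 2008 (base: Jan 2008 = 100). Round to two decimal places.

Laspeyres price index uses base-period quantities as weights.
ΣP(Feb 2008)·Q(Jan 2008) = 1.60×319 + 7.76×66 = 510.4 + 512.16 = 1022.56
ΣP(Jan 2008)·Q(Jan 2008) = 1.39×319 + 5.53×66 = 443.41 + 364.98 = 808.39
Index = 1022.56 / 808.39 × 100 = 126.4934

126.49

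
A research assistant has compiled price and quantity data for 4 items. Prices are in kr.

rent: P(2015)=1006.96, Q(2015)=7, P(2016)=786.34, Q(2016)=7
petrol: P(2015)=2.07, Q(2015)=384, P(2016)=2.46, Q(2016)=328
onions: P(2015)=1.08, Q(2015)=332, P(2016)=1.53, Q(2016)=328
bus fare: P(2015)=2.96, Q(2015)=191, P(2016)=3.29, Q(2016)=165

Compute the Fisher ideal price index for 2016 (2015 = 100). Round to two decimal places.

Laspeyres component (base-period weights):
ΣP(2016)Q(2015) = 786.34×7 + 2.46×384 + 1.53×332 + 3.29×191 = 5504.38 + 944.64 + 507.96 + 628.39 = 7585.37
ΣP(2015)Q(2015) = 1006.96×7 + 2.07×384 + 1.08×332 + 2.96×191 = 7048.72 + 794.88 + 358.56 + 565.36 = 8767.52
L = 7585.37 / 8767.52 × 100 = 86.5167
Paasche component (current-period weights):
ΣP(2016)Q(2016) = 786.34×7 + 2.46×328 + 1.53×328 + 3.29×165 = 5504.38 + 806.88 + 501.84 + 542.85 = 7355.95
ΣP(2015)Q(2016) = 1006.96×7 + 2.07×328 + 1.08×328 + 2.96×165 = 7048.72 + 678.96 + 354.24 + 488.4 = 8570.32
P = 7355.95 / 8570.32 × 100 = 85.8305
Fisher = √(L × P) = √(86.5167 × 85.8305) = 86.1729

86.17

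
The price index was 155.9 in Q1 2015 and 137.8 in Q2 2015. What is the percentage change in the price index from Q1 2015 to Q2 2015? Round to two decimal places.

-11.61%

Change = (137.8 − 155.9) / 155.9 × 100
       = -18.1 / 155.9 × 100 = -11.6100%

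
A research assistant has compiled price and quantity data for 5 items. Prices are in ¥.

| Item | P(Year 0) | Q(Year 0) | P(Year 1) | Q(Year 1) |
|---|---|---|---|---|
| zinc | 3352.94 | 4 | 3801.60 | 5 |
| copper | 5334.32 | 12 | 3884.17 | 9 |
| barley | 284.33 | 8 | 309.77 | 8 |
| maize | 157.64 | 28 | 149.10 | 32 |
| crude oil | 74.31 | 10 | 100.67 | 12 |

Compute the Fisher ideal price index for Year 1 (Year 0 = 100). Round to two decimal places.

Laspeyres component (base-period weights):
ΣP(Year 1)Q(Year 0) = 3801.60×4 + 3884.17×12 + 309.77×8 + 149.10×28 + 100.67×10 = 15206.4 + 46610.04 + 2478.16 + 4174.8 + 1006.7 = 69476.1
ΣP(Year 0)Q(Year 0) = 3352.94×4 + 5334.32×12 + 284.33×8 + 157.64×28 + 74.31×10 = 13411.76 + 64011.84 + 2274.64 + 4413.92 + 743.1 = 84855.26
L = 69476.1 / 84855.26 × 100 = 81.8760
Paasche component (current-period weights):
ΣP(Year 1)Q(Year 1) = 3801.60×5 + 3884.17×9 + 309.77×8 + 149.10×32 + 100.67×12 = 19008 + 34957.53 + 2478.16 + 4771.2 + 1208.04 = 62422.93
ΣP(Year 0)Q(Year 1) = 3352.94×5 + 5334.32×9 + 284.33×8 + 157.64×32 + 74.31×12 = 16764.7 + 48008.88 + 2274.64 + 5044.48 + 891.72 = 72984.42
P = 62422.93 / 72984.42 × 100 = 85.5291
Fisher = √(L × P) = √(81.8760 × 85.5291) = 83.6826

83.68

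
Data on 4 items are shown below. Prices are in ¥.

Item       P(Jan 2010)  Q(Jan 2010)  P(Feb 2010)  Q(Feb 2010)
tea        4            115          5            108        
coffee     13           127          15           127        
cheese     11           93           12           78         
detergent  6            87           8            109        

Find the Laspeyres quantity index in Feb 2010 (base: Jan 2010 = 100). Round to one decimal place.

Laspeyres quantity index uses base-period prices as weights.
ΣP(Jan 2010)·Q(Feb 2010) = 4×108 + 13×127 + 11×78 + 6×109 = 432 + 1651 + 858 + 654 = 3595
ΣP(Jan 2010)·Q(Jan 2010) = 4×115 + 13×127 + 11×93 + 6×87 = 460 + 1651 + 1023 + 522 = 3656
Index = 3595 / 3656 × 100 = 98.3315

98.3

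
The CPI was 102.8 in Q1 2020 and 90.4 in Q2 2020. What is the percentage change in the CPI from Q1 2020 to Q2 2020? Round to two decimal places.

-12.06%

Change = (90.4 − 102.8) / 102.8 × 100
       = -12.4 / 102.8 × 100 = -12.0623%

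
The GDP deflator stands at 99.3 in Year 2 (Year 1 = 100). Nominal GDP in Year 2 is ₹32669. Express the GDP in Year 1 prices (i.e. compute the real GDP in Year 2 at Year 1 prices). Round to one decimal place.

32899.3

Real = Nominal ÷ (Index/100) = 32669 ÷ (99.3/100)
     = 32669 ÷ 0.993 = 32899.2951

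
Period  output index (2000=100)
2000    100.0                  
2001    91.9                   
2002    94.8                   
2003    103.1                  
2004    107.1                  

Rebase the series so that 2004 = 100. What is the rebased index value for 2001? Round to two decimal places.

85.81

Rebased(2001) = 91.9 / 107.1 × 100 = 85.8077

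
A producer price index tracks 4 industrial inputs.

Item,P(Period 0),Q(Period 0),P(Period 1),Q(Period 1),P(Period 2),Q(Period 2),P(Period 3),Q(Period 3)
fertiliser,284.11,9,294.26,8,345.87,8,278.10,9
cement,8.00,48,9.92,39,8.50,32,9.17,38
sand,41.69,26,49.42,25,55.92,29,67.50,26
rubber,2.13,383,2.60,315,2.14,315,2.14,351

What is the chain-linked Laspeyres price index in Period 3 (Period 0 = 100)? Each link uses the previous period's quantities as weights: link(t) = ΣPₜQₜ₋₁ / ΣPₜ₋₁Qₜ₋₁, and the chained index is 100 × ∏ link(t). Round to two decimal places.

116.22

Link Period 0→Period 1:
ΣP(Period 1)Q(Period 0) = 294.26×9 + 9.92×48 + 49.42×26 + 2.60×383 = 2648.34 + 476.16 + 1284.92 + 995.8 = 5405.22
ΣP(Period 0)Q(Period 0) = 284.11×9 + 8.00×48 + 41.69×26 + 2.13×383 = 2556.99 + 384 + 1083.94 + 815.79 = 4840.72
link = 5405.22/4840.72 = 1.116615
Link Period 1→Period 2:
ΣP(Period 2)Q(Period 1) = 345.87×8 + 8.50×39 + 55.92×25 + 2.14×315 = 2766.96 + 331.5 + 1398 + 674.1 = 5170.56
ΣP(Period 1)Q(Period 1) = 294.26×8 + 9.92×39 + 49.42×25 + 2.60×315 = 2354.08 + 386.88 + 1235.5 + 819 = 4795.46
link = 5170.56/4795.46 = 1.078220
Link Period 2→Period 3:
ΣP(Period 3)Q(Period 2) = 278.10×8 + 9.17×32 + 67.50×29 + 2.14×315 = 2224.8 + 293.44 + 1957.5 + 674.1 = 5149.84
ΣP(Period 2)Q(Period 2) = 345.87×8 + 8.50×32 + 55.92×29 + 2.14×315 = 2766.96 + 272 + 1621.68 + 674.1 = 5334.74
link = 5149.84/5334.74 = 0.965340
Chained index = 100 × 1.116615 × 1.078220 × 0.965340 = 116.2228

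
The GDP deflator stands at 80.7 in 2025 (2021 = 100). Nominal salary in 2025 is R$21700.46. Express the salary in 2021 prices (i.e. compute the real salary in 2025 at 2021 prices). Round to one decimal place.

26890.3

Real = Nominal ÷ (Index/100) = 21700.46 ÷ (80.7/100)
     = 21700.46 ÷ 0.807 = 26890.2850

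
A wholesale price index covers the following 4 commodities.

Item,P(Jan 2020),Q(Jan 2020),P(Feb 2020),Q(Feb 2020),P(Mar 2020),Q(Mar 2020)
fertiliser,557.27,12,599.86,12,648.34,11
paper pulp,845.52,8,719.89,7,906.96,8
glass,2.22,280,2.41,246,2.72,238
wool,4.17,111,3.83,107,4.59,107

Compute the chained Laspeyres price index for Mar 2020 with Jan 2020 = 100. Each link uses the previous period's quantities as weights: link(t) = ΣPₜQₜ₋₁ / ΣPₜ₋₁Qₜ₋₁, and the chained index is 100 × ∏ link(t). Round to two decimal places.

111.67

Link Jan 2020→Feb 2020:
ΣP(Feb 2020)Q(Jan 2020) = 599.86×12 + 719.89×8 + 2.41×280 + 3.83×111 = 7198.32 + 5759.12 + 674.8 + 425.13 = 14057.37
ΣP(Jan 2020)Q(Jan 2020) = 557.27×12 + 845.52×8 + 2.22×280 + 4.17×111 = 6687.24 + 6764.16 + 621.6 + 462.87 = 14535.87
link = 14057.37/14535.87 = 0.967081
Link Feb 2020→Mar 2020:
ΣP(Mar 2020)Q(Feb 2020) = 648.34×12 + 906.96×7 + 2.72×246 + 4.59×107 = 7780.08 + 6348.72 + 669.12 + 491.13 = 15289.05
ΣP(Feb 2020)Q(Feb 2020) = 599.86×12 + 719.89×7 + 2.41×246 + 3.83×107 = 7198.32 + 5039.23 + 592.86 + 409.81 = 13240.22
link = 15289.05/13240.22 = 1.154743
Chained index = 100 × 0.967081 × 1.154743 = 111.6730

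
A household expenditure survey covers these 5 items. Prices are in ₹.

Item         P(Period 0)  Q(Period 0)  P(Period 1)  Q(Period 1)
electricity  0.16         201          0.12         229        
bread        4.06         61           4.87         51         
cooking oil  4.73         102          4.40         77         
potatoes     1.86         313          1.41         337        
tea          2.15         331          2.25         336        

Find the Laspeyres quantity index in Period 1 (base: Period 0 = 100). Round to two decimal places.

95.19

Laspeyres quantity index uses base-period prices as weights.
ΣP(Period 0)·Q(Period 1) = 0.16×229 + 4.06×51 + 4.73×77 + 1.86×337 + 2.15×336 = 36.64 + 207.06 + 364.21 + 626.82 + 722.4 = 1957.13
ΣP(Period 0)·Q(Period 0) = 0.16×201 + 4.06×61 + 4.73×102 + 1.86×313 + 2.15×331 = 32.16 + 247.66 + 482.46 + 582.18 + 711.65 = 2056.11
Index = 1957.13 / 2056.11 × 100 = 95.1861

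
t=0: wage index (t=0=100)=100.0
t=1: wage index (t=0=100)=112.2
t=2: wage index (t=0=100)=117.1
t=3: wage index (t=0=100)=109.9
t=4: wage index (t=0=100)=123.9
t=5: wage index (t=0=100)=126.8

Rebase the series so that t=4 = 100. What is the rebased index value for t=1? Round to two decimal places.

90.56

Rebased(t=1) = 112.2 / 123.9 × 100 = 90.5569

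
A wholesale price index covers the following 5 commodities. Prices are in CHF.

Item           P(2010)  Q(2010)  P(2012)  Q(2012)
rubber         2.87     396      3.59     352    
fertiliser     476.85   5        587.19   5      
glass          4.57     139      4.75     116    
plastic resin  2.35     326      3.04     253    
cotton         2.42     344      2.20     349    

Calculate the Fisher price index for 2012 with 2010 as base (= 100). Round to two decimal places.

Laspeyres component (base-period weights):
ΣP(2012)Q(2010) = 3.59×396 + 587.19×5 + 4.75×139 + 3.04×326 + 2.20×344 = 1421.64 + 2935.95 + 660.25 + 991.04 + 756.8 = 6765.68
ΣP(2010)Q(2010) = 2.87×396 + 476.85×5 + 4.57×139 + 2.35×326 + 2.42×344 = 1136.52 + 2384.25 + 635.23 + 766.1 + 832.48 = 5754.58
L = 6765.68 / 5754.58 × 100 = 117.5704
Paasche component (current-period weights):
ΣP(2012)Q(2012) = 3.59×352 + 587.19×5 + 4.75×116 + 3.04×253 + 2.20×349 = 1263.68 + 2935.95 + 551 + 769.12 + 767.8 = 6287.55
ΣP(2010)Q(2012) = 2.87×352 + 476.85×5 + 4.57×116 + 2.35×253 + 2.42×349 = 1010.24 + 2384.25 + 530.12 + 594.55 + 844.58 = 5363.74
P = 6287.55 / 5363.74 × 100 = 117.2232
Fisher = √(L × P) = √(117.5704 × 117.2232) = 117.3967

117.40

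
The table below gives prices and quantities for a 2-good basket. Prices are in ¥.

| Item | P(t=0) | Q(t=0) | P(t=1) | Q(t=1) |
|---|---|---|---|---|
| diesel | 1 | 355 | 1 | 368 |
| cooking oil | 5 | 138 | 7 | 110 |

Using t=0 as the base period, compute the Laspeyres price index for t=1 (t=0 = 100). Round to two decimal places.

126.41

Laspeyres price index uses base-period quantities as weights.
ΣP(t=1)·Q(t=0) = 1×355 + 7×138 = 355 + 966 = 1321
ΣP(t=0)·Q(t=0) = 1×355 + 5×138 = 355 + 690 = 1045
Index = 1321 / 1045 × 100 = 126.4115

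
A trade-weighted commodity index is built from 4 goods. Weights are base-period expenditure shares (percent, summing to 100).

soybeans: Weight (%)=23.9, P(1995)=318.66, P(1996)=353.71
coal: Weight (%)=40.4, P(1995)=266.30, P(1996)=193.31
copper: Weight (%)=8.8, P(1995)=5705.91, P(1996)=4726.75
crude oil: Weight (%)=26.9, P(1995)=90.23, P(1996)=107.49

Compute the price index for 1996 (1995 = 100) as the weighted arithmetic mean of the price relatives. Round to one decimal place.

95.2

soybeans: 23.9 × (353.71/318.66) = 23.9 × 1.109992 = 26.5288
coal: 40.4 × (193.31/266.30) = 40.4 × 0.725911 = 29.3268
copper: 8.8 × (4726.75/5705.91) = 8.8 × 0.828395 = 7.2899
crude oil: 26.9 × (107.49/90.23) = 26.9 × 1.191289 = 32.0457
Index = Σ wᵢ·(p₁ᵢ/p₀ᵢ) = 26.5288 + 29.3268 + 7.2899 + 32.0457 = 95.1911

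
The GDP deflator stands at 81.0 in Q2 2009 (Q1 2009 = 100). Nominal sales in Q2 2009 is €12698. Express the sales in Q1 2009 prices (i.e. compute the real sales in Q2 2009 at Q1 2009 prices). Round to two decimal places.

Real = Nominal ÷ (Index/100) = 12698 ÷ (81.0/100)
     = 12698 ÷ 0.810 = 15676.5432

15676.54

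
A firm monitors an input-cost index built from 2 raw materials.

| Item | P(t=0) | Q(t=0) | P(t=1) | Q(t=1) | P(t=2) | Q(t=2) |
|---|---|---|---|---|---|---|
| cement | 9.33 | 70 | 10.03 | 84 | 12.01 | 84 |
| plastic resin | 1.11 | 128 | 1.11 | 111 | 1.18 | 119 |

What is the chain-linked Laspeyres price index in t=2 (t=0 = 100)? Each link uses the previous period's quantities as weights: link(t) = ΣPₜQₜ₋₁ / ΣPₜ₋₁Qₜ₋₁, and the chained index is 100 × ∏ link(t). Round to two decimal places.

125.30

Link t=0→t=1:
ΣP(t=1)Q(t=0) = 10.03×70 + 1.11×128 = 702.1 + 142.08 = 844.18
ΣP(t=0)Q(t=0) = 9.33×70 + 1.11×128 = 653.1 + 142.08 = 795.18
link = 844.18/795.18 = 1.061621
Link t=1→t=2:
ΣP(t=2)Q(t=1) = 12.01×84 + 1.18×111 = 1008.84 + 130.98 = 1139.82
ΣP(t=1)Q(t=1) = 10.03×84 + 1.11×111 = 842.52 + 123.21 = 965.73
link = 1139.82/965.73 = 1.180268
Chained index = 100 × 1.061621 × 1.180268 = 125.2997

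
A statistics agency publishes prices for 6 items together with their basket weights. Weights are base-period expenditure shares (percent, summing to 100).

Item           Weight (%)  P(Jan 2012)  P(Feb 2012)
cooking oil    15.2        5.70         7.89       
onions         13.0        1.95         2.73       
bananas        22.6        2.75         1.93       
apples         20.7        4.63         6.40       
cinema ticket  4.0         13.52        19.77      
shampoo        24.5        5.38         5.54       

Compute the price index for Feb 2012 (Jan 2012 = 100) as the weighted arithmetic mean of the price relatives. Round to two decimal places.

cooking oil: 15.2 × (7.89/5.70) = 15.2 × 1.384211 = 21.0400
onions: 13.0 × (2.73/1.95) = 13.0 × 1.400000 = 18.2000
bananas: 22.6 × (1.93/2.75) = 22.6 × 0.701818 = 15.8611
apples: 20.7 × (6.40/4.63) = 20.7 × 1.382289 = 28.6134
cinema ticket: 4.0 × (19.77/13.52) = 4.0 × 1.462278 = 5.8491
shampoo: 24.5 × (5.54/5.38) = 24.5 × 1.029740 = 25.2286
Index = Σ wᵢ·(p₁ᵢ/p₀ᵢ) = 21.0400 + 18.2000 + 15.8611 + 28.6134 + 5.8491 + 25.2286 = 114.7922

114.79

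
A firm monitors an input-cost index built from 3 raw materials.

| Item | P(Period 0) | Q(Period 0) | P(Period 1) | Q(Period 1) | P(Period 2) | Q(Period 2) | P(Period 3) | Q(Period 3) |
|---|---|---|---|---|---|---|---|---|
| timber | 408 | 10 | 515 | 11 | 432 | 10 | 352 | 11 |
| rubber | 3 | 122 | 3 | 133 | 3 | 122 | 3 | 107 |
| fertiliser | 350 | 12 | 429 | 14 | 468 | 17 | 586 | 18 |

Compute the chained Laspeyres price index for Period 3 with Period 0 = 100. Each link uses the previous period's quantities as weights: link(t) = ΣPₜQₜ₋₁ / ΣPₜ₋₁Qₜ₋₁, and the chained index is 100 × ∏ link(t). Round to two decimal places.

131.00

Link Period 0→Period 1:
ΣP(Period 1)Q(Period 0) = 515×10 + 3×122 + 429×12 = 5150 + 366 + 5148 = 10664
ΣP(Period 0)Q(Period 0) = 408×10 + 3×122 + 350×12 = 4080 + 366 + 4200 = 8646
link = 10664/8646 = 1.233403
Link Period 1→Period 2:
ΣP(Period 2)Q(Period 1) = 432×11 + 3×133 + 468×14 = 4752 + 399 + 6552 = 11703
ΣP(Period 1)Q(Period 1) = 515×11 + 3×133 + 429×14 = 5665 + 399 + 6006 = 12070
link = 11703/12070 = 0.969594
Link Period 2→Period 3:
ΣP(Period 3)Q(Period 2) = 352×10 + 3×122 + 586×17 = 3520 + 366 + 9962 = 13848
ΣP(Period 2)Q(Period 2) = 432×10 + 3×122 + 468×17 = 4320 + 366 + 7956 = 12642
link = 13848/12642 = 1.095396
Chained index = 100 × 1.233403 × 0.969594 × 1.095396 = 130.9984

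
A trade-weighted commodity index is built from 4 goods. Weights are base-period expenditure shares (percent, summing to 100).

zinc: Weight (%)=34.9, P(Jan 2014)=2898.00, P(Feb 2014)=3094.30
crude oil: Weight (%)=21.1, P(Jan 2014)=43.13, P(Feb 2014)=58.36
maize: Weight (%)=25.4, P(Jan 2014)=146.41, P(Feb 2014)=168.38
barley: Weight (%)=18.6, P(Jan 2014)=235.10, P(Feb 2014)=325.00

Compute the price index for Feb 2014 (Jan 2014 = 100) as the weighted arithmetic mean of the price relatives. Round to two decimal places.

120.74

zinc: 34.9 × (3094.30/2898.00) = 34.9 × 1.067736 = 37.2640
crude oil: 21.1 × (58.36/43.13) = 21.1 × 1.353118 = 28.5508
maize: 25.4 × (168.38/146.41) = 25.4 × 1.150058 = 29.2115
barley: 18.6 × (325.00/235.10) = 18.6 × 1.382390 = 25.7125
Index = Σ wᵢ·(p₁ᵢ/p₀ᵢ) = 37.2640 + 28.5508 + 29.2115 + 25.7125 = 120.7387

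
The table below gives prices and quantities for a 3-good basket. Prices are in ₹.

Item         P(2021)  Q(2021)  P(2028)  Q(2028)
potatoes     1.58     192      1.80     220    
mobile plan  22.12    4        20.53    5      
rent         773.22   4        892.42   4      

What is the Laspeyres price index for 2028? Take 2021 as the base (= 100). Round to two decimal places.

114.71

Laspeyres price index uses base-period quantities as weights.
ΣP(2028)·Q(2021) = 1.80×192 + 20.53×4 + 892.42×4 = 345.6 + 82.12 + 3569.68 = 3997.4
ΣP(2021)·Q(2021) = 1.58×192 + 22.12×4 + 773.22×4 = 303.36 + 88.48 + 3092.88 = 3484.72
Index = 3997.4 / 3484.72 × 100 = 114.7122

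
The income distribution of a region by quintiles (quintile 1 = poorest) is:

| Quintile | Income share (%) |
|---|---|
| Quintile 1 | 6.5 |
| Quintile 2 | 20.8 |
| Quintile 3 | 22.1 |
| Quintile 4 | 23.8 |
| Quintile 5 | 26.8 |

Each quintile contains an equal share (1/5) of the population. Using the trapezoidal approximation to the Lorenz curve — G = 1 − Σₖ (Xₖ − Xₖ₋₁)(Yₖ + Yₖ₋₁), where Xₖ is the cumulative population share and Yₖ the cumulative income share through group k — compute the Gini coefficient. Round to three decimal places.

Cumulative income shares Yₖ: 0.0650, 0.2730, 0.4940, 0.7320, 1.0000
Σ (Xₖ−Xₖ₋₁)(Yₖ+Yₖ₋₁) = (1/5)(0.0650+0.0000) + (1/5)(0.2730+0.0650) + (1/5)(0.4940+0.2730) + (1/5)(0.7320+0.4940) + (1/5)(1.0000+0.7320)
  = 0.0130 + 0.0676 + 0.1534 + 0.2452 + 0.3464 = 0.8256
G = 1 − 0.8256 = 0.1744

0.174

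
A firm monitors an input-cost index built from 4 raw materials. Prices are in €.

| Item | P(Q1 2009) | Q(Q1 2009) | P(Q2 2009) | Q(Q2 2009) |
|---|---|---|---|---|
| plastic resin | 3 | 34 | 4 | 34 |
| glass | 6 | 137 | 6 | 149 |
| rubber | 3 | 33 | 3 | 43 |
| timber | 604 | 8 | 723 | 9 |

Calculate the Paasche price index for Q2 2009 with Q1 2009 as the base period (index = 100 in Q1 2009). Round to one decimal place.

Paasche price index uses current-period quantities as weights.
ΣP(Q2 2009)·Q(Q2 2009) = 4×34 + 6×149 + 3×43 + 723×9 = 136 + 894 + 129 + 6507 = 7666
ΣP(Q1 2009)·Q(Q2 2009) = 3×34 + 6×149 + 3×43 + 604×9 = 102 + 894 + 129 + 5436 = 6561
Index = 7666 / 6561 × 100 = 116.8419

116.8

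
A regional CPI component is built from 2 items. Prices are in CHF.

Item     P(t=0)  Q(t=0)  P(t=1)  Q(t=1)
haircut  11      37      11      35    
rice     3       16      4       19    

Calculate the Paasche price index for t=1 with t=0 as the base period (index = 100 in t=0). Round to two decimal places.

Paasche price index uses current-period quantities as weights.
ΣP(t=1)·Q(t=1) = 11×35 + 4×19 = 385 + 76 = 461
ΣP(t=0)·Q(t=1) = 11×35 + 3×19 = 385 + 57 = 442
Index = 461 / 442 × 100 = 104.2986

104.30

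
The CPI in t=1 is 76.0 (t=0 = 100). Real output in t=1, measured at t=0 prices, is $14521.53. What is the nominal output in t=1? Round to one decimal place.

11036.4

Nominal = Real × (Index/100) = 14521.53 × (76.0/100)
        = 14521.53 × 0.760 = 11036.3628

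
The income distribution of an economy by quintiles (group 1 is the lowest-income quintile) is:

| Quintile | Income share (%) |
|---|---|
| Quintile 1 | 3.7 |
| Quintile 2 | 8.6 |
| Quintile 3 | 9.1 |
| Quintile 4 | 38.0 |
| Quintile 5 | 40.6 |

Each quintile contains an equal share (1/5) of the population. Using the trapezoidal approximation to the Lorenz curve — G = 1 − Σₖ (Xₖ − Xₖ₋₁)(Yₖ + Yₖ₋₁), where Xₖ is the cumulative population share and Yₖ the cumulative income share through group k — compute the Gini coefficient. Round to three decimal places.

0.413

Cumulative income shares Yₖ: 0.0370, 0.1230, 0.2140, 0.5940, 1.0000
Σ (Xₖ−Xₖ₋₁)(Yₖ+Yₖ₋₁) = (1/5)(0.0370+0.0000) + (1/5)(0.1230+0.0370) + (1/5)(0.2140+0.1230) + (1/5)(0.5940+0.2140) + (1/5)(1.0000+0.5940)
  = 0.0074 + 0.0320 + 0.0674 + 0.1616 + 0.3188 = 0.5872
G = 1 − 0.5872 = 0.4128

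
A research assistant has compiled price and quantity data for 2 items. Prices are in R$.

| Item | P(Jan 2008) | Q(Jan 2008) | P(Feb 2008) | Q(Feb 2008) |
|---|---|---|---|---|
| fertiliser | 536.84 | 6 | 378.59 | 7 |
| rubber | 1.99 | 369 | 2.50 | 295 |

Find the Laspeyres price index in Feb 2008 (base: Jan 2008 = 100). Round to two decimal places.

Laspeyres price index uses base-period quantities as weights.
ΣP(Feb 2008)·Q(Jan 2008) = 378.59×6 + 2.50×369 = 2271.54 + 922.5 = 3194.04
ΣP(Jan 2008)·Q(Jan 2008) = 536.84×6 + 1.99×369 = 3221.04 + 734.31 = 3955.35
Index = 3194.04 / 3955.35 × 100 = 80.7524

80.75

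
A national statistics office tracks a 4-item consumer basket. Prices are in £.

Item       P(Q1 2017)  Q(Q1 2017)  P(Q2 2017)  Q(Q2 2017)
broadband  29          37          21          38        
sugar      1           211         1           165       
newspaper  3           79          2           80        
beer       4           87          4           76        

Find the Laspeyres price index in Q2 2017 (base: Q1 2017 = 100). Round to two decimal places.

Laspeyres price index uses base-period quantities as weights.
ΣP(Q2 2017)·Q(Q1 2017) = 21×37 + 1×211 + 2×79 + 4×87 = 777 + 211 + 158 + 348 = 1494
ΣP(Q1 2017)·Q(Q1 2017) = 29×37 + 1×211 + 3×79 + 4×87 = 1073 + 211 + 237 + 348 = 1869
Index = 1494 / 1869 × 100 = 79.9358

79.94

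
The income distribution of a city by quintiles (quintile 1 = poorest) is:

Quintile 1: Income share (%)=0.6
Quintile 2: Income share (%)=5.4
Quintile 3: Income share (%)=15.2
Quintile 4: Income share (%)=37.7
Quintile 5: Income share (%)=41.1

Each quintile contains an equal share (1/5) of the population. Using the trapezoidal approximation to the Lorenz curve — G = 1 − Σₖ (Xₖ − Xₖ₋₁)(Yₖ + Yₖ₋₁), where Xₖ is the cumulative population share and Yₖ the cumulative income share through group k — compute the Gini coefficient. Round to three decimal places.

Cumulative income shares Yₖ: 0.0060, 0.0600, 0.2120, 0.5890, 1.0000
Σ (Xₖ−Xₖ₋₁)(Yₖ+Yₖ₋₁) = (1/5)(0.0060+0.0000) + (1/5)(0.0600+0.0060) + (1/5)(0.2120+0.0600) + (1/5)(0.5890+0.2120) + (1/5)(1.0000+0.5890)
  = 0.0012 + 0.0132 + 0.0544 + 0.1602 + 0.3178 = 0.5468
G = 1 − 0.5468 = 0.4532

0.453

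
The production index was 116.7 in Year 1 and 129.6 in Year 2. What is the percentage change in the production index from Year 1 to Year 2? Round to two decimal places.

Change = (129.6 − 116.7) / 116.7 × 100
       = 12.9 / 116.7 × 100 = 11.0540%

11.05%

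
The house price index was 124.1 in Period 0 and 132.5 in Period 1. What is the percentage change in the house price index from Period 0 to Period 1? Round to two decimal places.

Change = (132.5 − 124.1) / 124.1 × 100
       = 8.4 / 124.1 × 100 = 6.7687%

6.77%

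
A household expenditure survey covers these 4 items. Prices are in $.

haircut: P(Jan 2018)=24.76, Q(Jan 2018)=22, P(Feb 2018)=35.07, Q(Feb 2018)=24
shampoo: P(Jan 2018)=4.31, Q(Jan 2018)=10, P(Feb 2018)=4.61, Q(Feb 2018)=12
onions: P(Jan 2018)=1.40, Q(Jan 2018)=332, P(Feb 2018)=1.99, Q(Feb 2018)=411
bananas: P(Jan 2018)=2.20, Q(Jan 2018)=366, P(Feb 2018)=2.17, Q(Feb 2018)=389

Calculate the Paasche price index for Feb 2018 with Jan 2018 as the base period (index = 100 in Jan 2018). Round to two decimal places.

Paasche price index uses current-period quantities as weights.
ΣP(Feb 2018)·Q(Feb 2018) = 35.07×24 + 4.61×12 + 1.99×411 + 2.17×389 = 841.68 + 55.32 + 817.89 + 844.13 = 2559.02
ΣP(Jan 2018)·Q(Feb 2018) = 24.76×24 + 4.31×12 + 1.40×411 + 2.20×389 = 594.24 + 51.72 + 575.4 + 855.8 = 2077.16
Index = 2559.02 / 2077.16 × 100 = 123.1980

123.20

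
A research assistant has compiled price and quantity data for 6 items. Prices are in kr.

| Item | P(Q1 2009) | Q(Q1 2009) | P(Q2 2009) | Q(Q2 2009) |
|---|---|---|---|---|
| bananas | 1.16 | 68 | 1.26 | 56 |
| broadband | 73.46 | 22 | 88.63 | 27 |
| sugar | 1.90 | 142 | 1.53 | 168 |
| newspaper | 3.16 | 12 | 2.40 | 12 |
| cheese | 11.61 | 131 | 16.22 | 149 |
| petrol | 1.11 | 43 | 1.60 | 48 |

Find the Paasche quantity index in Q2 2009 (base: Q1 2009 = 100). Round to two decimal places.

Paasche quantity index uses current-period prices as weights.
ΣP(Q2 2009)·Q(Q2 2009) = 1.26×56 + 88.63×27 + 1.53×168 + 2.40×12 + 16.22×149 + 1.60×48 = 70.56 + 2393.01 + 257.04 + 28.8 + 2416.78 + 76.8 = 5242.99
ΣP(Q2 2009)·Q(Q1 2009) = 1.26×68 + 88.63×22 + 1.53×142 + 2.40×12 + 16.22×131 + 1.60×43 = 85.68 + 1949.86 + 217.26 + 28.8 + 2124.82 + 68.8 = 4475.22
Index = 5242.99 / 4475.22 × 100 = 117.1560

117.16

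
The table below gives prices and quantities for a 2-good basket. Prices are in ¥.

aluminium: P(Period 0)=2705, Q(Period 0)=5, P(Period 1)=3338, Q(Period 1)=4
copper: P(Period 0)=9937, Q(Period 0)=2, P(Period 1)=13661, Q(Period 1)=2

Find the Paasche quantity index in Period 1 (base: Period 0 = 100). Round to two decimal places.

Paasche quantity index uses current-period prices as weights.
ΣP(Period 1)·Q(Period 1) = 3338×4 + 13661×2 = 13352 + 27322 = 40674
ΣP(Period 1)·Q(Period 0) = 3338×5 + 13661×2 = 16690 + 27322 = 44012
Index = 40674 / 44012 × 100 = 92.4157

92.42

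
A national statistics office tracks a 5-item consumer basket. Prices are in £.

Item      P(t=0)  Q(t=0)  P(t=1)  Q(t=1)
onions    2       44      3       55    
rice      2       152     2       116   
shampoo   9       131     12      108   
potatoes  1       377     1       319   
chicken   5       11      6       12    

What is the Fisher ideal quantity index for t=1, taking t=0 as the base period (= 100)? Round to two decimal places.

Laspeyres component (base-period weights):
ΣP(t=0)Q(t=1) = 2×55 + 2×116 + 9×108 + 1×319 + 5×12 = 110 + 232 + 972 + 319 + 60 = 1693
ΣP(t=0)Q(t=0) = 2×44 + 2×152 + 9×131 + 1×377 + 5×11 = 88 + 304 + 1179 + 377 + 55 = 2003
L = 1693 / 2003 × 100 = 84.5232
Paasche component (current-period weights):
ΣP(t=1)Q(t=1) = 3×55 + 2×116 + 12×108 + 1×319 + 6×12 = 165 + 232 + 1296 + 319 + 72 = 2084
ΣP(t=1)Q(t=0) = 3×44 + 2×152 + 12×131 + 1×377 + 6×11 = 132 + 304 + 1572 + 377 + 66 = 2451
P = 2084 / 2451 × 100 = 85.0265
Fisher = √(L × P) = √(84.5232 × 85.0265) = 84.7745

84.77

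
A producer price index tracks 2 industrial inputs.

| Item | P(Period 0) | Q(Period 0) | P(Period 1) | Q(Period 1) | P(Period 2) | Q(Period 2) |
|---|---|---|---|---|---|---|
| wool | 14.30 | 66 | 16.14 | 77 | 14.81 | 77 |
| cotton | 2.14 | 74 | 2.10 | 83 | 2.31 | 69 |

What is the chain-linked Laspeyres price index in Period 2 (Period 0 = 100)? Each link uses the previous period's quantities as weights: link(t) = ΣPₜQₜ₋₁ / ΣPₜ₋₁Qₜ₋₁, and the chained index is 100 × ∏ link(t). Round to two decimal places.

104.11

Link Period 0→Period 1:
ΣP(Period 1)Q(Period 0) = 16.14×66 + 2.10×74 = 1065.24 + 155.4 = 1220.64
ΣP(Period 0)Q(Period 0) = 14.30×66 + 2.14×74 = 943.8 + 158.36 = 1102.16
link = 1220.64/1102.16 = 1.107498
Link Period 1→Period 2:
ΣP(Period 2)Q(Period 1) = 14.81×77 + 2.31×83 = 1140.37 + 191.73 = 1332.1
ΣP(Period 1)Q(Period 1) = 16.14×77 + 2.10×83 = 1242.78 + 174.3 = 1417.08
link = 1332.1/1417.08 = 0.940032
Chained index = 100 × 1.107498 × 0.940032 = 104.1083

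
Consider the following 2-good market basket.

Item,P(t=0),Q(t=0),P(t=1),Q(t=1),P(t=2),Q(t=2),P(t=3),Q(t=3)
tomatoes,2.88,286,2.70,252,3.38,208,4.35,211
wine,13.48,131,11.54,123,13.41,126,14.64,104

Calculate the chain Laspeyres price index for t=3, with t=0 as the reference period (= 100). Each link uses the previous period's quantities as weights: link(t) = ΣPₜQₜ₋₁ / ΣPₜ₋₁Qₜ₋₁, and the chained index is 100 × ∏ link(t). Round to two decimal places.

120.72

Link t=0→t=1:
ΣP(t=1)Q(t=0) = 2.70×286 + 11.54×131 = 772.2 + 1511.74 = 2283.94
ΣP(t=0)Q(t=0) = 2.88×286 + 13.48×131 = 823.68 + 1765.88 = 2589.56
link = 2283.94/2589.56 = 0.881980
Link t=1→t=2:
ΣP(t=2)Q(t=1) = 3.38×252 + 13.41×123 = 851.76 + 1649.43 = 2501.19
ΣP(t=1)Q(t=1) = 2.70×252 + 11.54×123 = 680.4 + 1419.42 = 2099.82
link = 2501.19/2099.82 = 1.191145
Link t=2→t=3:
ΣP(t=3)Q(t=2) = 4.35×208 + 14.64×126 = 904.8 + 1844.64 = 2749.44
ΣP(t=2)Q(t=2) = 3.38×208 + 13.41×126 = 703.04 + 1689.66 = 2392.7
link = 2749.44/2392.7 = 1.149095
Chained index = 100 × 0.881980 × 1.191145 × 1.149095 = 120.7200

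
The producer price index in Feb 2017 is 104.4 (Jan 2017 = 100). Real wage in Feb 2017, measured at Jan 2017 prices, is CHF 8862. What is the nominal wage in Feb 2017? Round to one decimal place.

9251.9

Nominal = Real × (Index/100) = 8862 × (104.4/100)
        = 8862 × 1.044 = 9251.9280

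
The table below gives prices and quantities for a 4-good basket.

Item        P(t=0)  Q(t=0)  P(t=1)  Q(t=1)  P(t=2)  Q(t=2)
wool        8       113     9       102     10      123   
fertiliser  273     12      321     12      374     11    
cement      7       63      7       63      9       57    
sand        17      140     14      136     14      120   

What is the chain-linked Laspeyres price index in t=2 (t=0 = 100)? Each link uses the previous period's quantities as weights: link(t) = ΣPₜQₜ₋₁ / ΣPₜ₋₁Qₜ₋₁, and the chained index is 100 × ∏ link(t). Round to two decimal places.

Link t=0→t=1:
ΣP(t=1)Q(t=0) = 9×113 + 321×12 + 7×63 + 14×140 = 1017 + 3852 + 441 + 1960 = 7270
ΣP(t=0)Q(t=0) = 8×113 + 273×12 + 7×63 + 17×140 = 904 + 3276 + 441 + 2380 = 7001
link = 7270/7001 = 1.038423
Link t=1→t=2:
ΣP(t=2)Q(t=1) = 10×102 + 374×12 + 9×63 + 14×136 = 1020 + 4488 + 567 + 1904 = 7979
ΣP(t=1)Q(t=1) = 9×102 + 321×12 + 7×63 + 14×136 = 918 + 3852 + 441 + 1904 = 7115
link = 7979/7115 = 1.121434
Chained index = 100 × 1.038423 × 1.121434 = 116.4523

116.45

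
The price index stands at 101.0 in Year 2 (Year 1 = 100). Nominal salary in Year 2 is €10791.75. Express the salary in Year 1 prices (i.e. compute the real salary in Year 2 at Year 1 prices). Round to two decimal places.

10684.90

Real = Nominal ÷ (Index/100) = 10791.75 ÷ (101.0/100)
     = 10791.75 ÷ 1.010 = 10684.9010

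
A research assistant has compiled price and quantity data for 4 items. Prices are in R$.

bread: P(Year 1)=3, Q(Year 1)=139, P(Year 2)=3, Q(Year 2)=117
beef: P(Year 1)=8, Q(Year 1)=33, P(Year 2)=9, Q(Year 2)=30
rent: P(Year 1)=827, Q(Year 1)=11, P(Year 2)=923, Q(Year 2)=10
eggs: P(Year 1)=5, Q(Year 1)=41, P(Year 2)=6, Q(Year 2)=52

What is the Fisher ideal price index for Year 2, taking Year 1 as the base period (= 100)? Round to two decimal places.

111.37

Laspeyres component (base-period weights):
ΣP(Year 2)Q(Year 1) = 3×139 + 9×33 + 923×11 + 6×41 = 417 + 297 + 10153 + 246 = 11113
ΣP(Year 1)Q(Year 1) = 3×139 + 8×33 + 827×11 + 5×41 = 417 + 264 + 9097 + 205 = 9983
L = 11113 / 9983 × 100 = 111.3192
Paasche component (current-period weights):
ΣP(Year 2)Q(Year 2) = 3×117 + 9×30 + 923×10 + 6×52 = 351 + 270 + 9230 + 312 = 10163
ΣP(Year 1)Q(Year 2) = 3×117 + 8×30 + 827×10 + 5×52 = 351 + 240 + 8270 + 260 = 9121
P = 10163 / 9121 × 100 = 111.4242
Fisher = √(L × P) = √(111.3192 × 111.4242) = 111.3717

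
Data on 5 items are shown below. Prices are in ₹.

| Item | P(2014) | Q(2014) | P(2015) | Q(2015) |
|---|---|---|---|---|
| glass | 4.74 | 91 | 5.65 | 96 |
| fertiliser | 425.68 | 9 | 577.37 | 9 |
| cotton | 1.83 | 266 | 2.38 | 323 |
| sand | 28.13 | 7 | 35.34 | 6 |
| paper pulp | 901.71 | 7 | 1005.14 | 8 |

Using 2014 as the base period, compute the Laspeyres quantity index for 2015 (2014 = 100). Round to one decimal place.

Laspeyres quantity index uses base-period prices as weights.
ΣP(2014)·Q(2015) = 4.74×96 + 425.68×9 + 1.83×323 + 28.13×6 + 901.71×8 = 455.04 + 3831.12 + 591.09 + 168.78 + 7213.68 = 12259.71
ΣP(2014)·Q(2014) = 4.74×91 + 425.68×9 + 1.83×266 + 28.13×7 + 901.71×7 = 431.34 + 3831.12 + 486.78 + 196.91 + 6311.97 = 11258.12
Index = 12259.71 / 11258.12 × 100 = 108.8966

108.9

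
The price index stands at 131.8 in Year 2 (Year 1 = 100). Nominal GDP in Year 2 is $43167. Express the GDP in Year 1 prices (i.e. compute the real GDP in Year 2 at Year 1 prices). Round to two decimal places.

Real = Nominal ÷ (Index/100) = 43167 ÷ (131.8/100)
     = 43167 ÷ 1.318 = 32751.8968

32751.90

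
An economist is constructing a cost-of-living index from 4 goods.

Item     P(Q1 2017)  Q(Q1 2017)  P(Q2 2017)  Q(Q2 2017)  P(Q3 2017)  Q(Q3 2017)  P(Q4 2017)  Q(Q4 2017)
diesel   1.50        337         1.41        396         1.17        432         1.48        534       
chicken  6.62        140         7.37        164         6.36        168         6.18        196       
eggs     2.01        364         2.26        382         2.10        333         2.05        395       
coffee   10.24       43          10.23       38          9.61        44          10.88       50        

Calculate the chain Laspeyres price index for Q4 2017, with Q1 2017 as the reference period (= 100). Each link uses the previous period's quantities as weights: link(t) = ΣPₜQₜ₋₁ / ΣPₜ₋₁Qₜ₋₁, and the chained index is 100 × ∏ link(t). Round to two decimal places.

Link Q1 2017→Q2 2017:
ΣP(Q2 2017)Q(Q1 2017) = 1.41×337 + 7.37×140 + 2.26×364 + 10.23×43 = 475.17 + 1031.8 + 822.64 + 439.89 = 2769.5
ΣP(Q1 2017)Q(Q1 2017) = 1.50×337 + 6.62×140 + 2.01×364 + 10.24×43 = 505.5 + 926.8 + 731.64 + 440.32 = 2604.26
link = 2769.5/2604.26 = 1.063450
Link Q2 2017→Q3 2017:
ΣP(Q3 2017)Q(Q2 2017) = 1.17×396 + 6.36×164 + 2.10×382 + 9.61×38 = 463.32 + 1043.04 + 802.2 + 365.18 = 2673.74
ΣP(Q2 2017)Q(Q2 2017) = 1.41×396 + 7.37×164 + 2.26×382 + 10.23×38 = 558.36 + 1208.68 + 863.32 + 388.74 = 3019.1
link = 2673.74/3019.1 = 0.885608
Link Q3 2017→Q4 2017:
ΣP(Q4 2017)Q(Q3 2017) = 1.48×432 + 6.18×168 + 2.05×333 + 10.88×44 = 639.36 + 1038.24 + 682.65 + 478.72 = 2838.97
ΣP(Q3 2017)Q(Q3 2017) = 1.17×432 + 6.36×168 + 2.10×333 + 9.61×44 = 505.44 + 1068.48 + 699.3 + 422.84 = 2696.06
link = 2838.97/2696.06 = 1.053007
Chained index = 100 × 1.063450 × 0.885608 × 1.053007 = 99.1722

99.17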